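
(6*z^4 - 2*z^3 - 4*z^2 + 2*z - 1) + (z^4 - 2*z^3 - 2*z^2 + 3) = 7*z^4 - 4*z^3 - 6*z^2 + 2*z + 2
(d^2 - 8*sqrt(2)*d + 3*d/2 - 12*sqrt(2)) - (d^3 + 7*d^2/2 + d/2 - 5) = -d^3 - 5*d^2/2 - 8*sqrt(2)*d + d - 12*sqrt(2) + 5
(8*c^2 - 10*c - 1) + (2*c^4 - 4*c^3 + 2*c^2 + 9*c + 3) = 2*c^4 - 4*c^3 + 10*c^2 - c + 2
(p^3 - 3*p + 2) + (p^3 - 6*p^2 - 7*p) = 2*p^3 - 6*p^2 - 10*p + 2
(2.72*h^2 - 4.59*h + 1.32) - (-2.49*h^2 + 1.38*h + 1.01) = 5.21*h^2 - 5.97*h + 0.31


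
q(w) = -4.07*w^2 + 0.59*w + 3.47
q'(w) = 0.59 - 8.14*w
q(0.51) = 2.71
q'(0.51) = -3.56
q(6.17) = -147.83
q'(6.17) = -49.63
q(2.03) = -12.10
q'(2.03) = -15.93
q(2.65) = -23.55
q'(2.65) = -20.98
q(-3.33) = -43.63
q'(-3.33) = 27.70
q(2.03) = -12.10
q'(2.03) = -15.93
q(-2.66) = -26.90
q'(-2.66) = 22.24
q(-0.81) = 0.32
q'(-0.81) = 7.18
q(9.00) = -320.89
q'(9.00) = -72.67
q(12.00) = -575.53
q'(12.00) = -97.09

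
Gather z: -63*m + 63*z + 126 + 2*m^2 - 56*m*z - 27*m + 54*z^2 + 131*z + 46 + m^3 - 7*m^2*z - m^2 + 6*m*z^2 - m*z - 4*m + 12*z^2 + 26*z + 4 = m^3 + m^2 - 94*m + z^2*(6*m + 66) + z*(-7*m^2 - 57*m + 220) + 176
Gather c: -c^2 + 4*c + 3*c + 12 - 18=-c^2 + 7*c - 6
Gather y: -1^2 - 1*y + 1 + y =0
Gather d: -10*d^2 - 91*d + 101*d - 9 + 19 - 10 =-10*d^2 + 10*d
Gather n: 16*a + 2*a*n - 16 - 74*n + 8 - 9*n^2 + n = 16*a - 9*n^2 + n*(2*a - 73) - 8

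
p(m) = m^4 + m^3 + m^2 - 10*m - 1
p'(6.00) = 974.00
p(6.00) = 1487.00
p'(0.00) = -10.00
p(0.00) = -1.00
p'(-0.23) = -10.35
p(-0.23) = 1.34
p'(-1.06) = -13.51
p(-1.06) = 10.80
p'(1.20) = 3.63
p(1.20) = -7.76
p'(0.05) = -9.89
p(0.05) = -1.50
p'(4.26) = 362.20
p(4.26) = 381.19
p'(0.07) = -9.84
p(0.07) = -1.69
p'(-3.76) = -187.74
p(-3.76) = 197.45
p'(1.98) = 36.77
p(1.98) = 6.25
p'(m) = 4*m^3 + 3*m^2 + 2*m - 10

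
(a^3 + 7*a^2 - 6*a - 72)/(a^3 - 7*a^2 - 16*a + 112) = (a^2 + 3*a - 18)/(a^2 - 11*a + 28)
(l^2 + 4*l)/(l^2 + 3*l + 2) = l*(l + 4)/(l^2 + 3*l + 2)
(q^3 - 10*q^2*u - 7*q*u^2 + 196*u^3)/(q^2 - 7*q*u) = q - 3*u - 28*u^2/q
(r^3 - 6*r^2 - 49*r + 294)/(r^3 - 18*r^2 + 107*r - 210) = (r + 7)/(r - 5)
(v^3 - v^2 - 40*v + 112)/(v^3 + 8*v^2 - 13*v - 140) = (v - 4)/(v + 5)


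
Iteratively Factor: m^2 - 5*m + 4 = (m - 4)*(m - 1)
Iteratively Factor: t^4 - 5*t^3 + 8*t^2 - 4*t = (t - 1)*(t^3 - 4*t^2 + 4*t) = (t - 2)*(t - 1)*(t^2 - 2*t) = t*(t - 2)*(t - 1)*(t - 2)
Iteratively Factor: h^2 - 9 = (h + 3)*(h - 3)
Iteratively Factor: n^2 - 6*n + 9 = (n - 3)*(n - 3)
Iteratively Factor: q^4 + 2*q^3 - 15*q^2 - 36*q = (q + 3)*(q^3 - q^2 - 12*q) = q*(q + 3)*(q^2 - q - 12) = q*(q - 4)*(q + 3)*(q + 3)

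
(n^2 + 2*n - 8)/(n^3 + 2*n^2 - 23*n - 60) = (n - 2)/(n^2 - 2*n - 15)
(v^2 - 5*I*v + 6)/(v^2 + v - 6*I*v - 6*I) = (v + I)/(v + 1)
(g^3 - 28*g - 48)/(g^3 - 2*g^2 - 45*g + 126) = (g^2 + 6*g + 8)/(g^2 + 4*g - 21)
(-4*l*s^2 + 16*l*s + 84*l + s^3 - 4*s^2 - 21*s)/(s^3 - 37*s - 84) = (-4*l + s)/(s + 4)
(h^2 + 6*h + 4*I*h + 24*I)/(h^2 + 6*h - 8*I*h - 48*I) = (h + 4*I)/(h - 8*I)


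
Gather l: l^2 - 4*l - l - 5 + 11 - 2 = l^2 - 5*l + 4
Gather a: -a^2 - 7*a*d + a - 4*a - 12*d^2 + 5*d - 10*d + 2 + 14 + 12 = -a^2 + a*(-7*d - 3) - 12*d^2 - 5*d + 28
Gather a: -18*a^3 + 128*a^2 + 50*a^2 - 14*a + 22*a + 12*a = -18*a^3 + 178*a^2 + 20*a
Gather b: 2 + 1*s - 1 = s + 1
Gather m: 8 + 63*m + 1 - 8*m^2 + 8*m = -8*m^2 + 71*m + 9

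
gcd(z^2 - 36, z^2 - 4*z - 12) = z - 6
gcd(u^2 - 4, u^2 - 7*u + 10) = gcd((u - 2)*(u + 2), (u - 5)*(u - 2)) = u - 2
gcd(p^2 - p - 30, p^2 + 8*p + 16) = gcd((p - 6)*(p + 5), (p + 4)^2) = 1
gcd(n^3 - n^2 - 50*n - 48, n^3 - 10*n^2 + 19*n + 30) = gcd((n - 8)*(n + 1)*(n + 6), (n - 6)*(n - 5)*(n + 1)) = n + 1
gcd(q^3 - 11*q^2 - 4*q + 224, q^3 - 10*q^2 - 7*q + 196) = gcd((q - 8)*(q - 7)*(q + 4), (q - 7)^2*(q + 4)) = q^2 - 3*q - 28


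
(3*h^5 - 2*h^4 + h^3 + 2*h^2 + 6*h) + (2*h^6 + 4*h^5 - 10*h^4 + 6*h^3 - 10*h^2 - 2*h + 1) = 2*h^6 + 7*h^5 - 12*h^4 + 7*h^3 - 8*h^2 + 4*h + 1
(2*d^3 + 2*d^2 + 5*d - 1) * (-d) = -2*d^4 - 2*d^3 - 5*d^2 + d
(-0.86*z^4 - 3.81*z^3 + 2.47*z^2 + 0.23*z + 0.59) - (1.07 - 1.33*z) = -0.86*z^4 - 3.81*z^3 + 2.47*z^2 + 1.56*z - 0.48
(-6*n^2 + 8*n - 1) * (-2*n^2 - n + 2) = 12*n^4 - 10*n^3 - 18*n^2 + 17*n - 2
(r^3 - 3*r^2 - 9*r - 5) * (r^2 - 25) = r^5 - 3*r^4 - 34*r^3 + 70*r^2 + 225*r + 125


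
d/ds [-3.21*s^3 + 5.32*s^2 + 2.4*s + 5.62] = -9.63*s^2 + 10.64*s + 2.4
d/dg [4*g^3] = 12*g^2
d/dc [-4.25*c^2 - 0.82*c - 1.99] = -8.5*c - 0.82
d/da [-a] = -1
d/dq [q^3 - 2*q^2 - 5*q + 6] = 3*q^2 - 4*q - 5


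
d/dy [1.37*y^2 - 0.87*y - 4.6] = 2.74*y - 0.87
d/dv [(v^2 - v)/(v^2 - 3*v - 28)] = 2*(-v^2 - 28*v + 14)/(v^4 - 6*v^3 - 47*v^2 + 168*v + 784)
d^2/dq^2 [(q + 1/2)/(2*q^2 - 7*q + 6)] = (12*(1 - q)*(2*q^2 - 7*q + 6) + (2*q + 1)*(4*q - 7)^2)/(2*q^2 - 7*q + 6)^3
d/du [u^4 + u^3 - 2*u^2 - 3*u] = 4*u^3 + 3*u^2 - 4*u - 3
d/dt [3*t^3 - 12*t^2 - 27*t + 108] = 9*t^2 - 24*t - 27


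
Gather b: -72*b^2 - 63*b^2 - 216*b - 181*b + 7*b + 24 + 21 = -135*b^2 - 390*b + 45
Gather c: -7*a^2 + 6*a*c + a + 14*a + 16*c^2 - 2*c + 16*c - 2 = -7*a^2 + 15*a + 16*c^2 + c*(6*a + 14) - 2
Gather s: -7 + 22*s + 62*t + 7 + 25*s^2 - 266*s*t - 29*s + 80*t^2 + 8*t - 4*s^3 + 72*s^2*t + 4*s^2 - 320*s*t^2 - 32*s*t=-4*s^3 + s^2*(72*t + 29) + s*(-320*t^2 - 298*t - 7) + 80*t^2 + 70*t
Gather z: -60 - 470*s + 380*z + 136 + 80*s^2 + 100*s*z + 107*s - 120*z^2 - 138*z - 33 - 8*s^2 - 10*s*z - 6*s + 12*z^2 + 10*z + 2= 72*s^2 - 369*s - 108*z^2 + z*(90*s + 252) + 45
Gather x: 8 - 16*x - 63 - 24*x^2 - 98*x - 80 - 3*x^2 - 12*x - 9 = -27*x^2 - 126*x - 144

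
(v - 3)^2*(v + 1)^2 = v^4 - 4*v^3 - 2*v^2 + 12*v + 9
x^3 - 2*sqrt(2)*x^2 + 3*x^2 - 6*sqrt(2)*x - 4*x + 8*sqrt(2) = (x - 1)*(x + 4)*(x - 2*sqrt(2))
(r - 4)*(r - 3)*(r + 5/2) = r^3 - 9*r^2/2 - 11*r/2 + 30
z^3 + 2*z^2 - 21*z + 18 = (z - 3)*(z - 1)*(z + 6)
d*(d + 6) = d^2 + 6*d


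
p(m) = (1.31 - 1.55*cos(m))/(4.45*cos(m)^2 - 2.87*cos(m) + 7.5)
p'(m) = (1.31 - 1.55*cos(m))*(8.9*sin(m)*cos(m) - 2.87*sin(m))/(4.45*cos(m)^2 - 2.87*cos(m) + 7.5)^2 + 1.55*sin(m)/(4.45*cos(m)^2 - 2.87*cos(m) + 7.5) = (-6.8975*cos(m)^2 + 11.659*cos(m) + 7.8653)*sin(m)/(19.8025*cos(m)^4 - 25.543*cos(m)^3 + 74.9869*cos(m)^2 - 43.05*cos(m) + 56.25)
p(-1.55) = 0.17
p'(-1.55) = -0.15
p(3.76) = 0.20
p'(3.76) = 0.02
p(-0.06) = -0.03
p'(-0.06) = -0.01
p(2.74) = 0.20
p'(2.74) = -0.02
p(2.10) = 0.21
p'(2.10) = 0.00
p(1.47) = 0.16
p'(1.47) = 0.17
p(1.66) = 0.19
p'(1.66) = 0.11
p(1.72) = 0.19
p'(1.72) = 0.09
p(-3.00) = 0.19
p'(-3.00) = 0.01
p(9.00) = 0.20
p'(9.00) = -0.02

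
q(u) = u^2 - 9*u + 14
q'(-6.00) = -21.00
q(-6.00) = 104.00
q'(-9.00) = -27.00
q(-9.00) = 176.00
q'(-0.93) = -10.86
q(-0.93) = 23.23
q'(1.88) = -5.24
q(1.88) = 0.61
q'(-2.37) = -13.74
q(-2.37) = 40.95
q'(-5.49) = -19.98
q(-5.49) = 93.55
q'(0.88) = -7.24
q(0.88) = 6.85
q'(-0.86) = -10.72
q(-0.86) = 22.48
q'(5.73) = 2.46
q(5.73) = -4.74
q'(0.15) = -8.70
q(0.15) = 12.67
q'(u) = 2*u - 9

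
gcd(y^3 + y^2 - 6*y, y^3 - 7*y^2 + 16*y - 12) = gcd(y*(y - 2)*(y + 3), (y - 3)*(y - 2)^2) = y - 2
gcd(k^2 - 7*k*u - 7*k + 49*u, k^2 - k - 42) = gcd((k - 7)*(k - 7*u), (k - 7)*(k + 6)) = k - 7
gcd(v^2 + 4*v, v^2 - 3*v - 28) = v + 4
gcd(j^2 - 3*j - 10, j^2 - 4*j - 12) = j + 2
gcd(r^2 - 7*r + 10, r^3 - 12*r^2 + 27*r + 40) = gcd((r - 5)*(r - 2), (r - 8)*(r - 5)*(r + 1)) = r - 5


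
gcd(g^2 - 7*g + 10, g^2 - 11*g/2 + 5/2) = g - 5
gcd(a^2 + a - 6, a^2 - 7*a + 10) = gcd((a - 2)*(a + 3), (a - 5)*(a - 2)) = a - 2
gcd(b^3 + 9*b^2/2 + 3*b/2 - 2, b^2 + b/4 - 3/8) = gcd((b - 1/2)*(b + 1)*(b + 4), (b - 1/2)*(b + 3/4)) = b - 1/2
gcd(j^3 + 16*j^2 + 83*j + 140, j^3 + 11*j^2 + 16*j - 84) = j + 7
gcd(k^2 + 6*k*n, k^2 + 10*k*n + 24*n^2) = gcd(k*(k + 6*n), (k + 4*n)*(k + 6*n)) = k + 6*n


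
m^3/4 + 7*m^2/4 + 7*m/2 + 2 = (m/4 + 1/4)*(m + 2)*(m + 4)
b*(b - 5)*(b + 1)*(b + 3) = b^4 - b^3 - 17*b^2 - 15*b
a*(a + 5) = a^2 + 5*a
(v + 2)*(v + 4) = v^2 + 6*v + 8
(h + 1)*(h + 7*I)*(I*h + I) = I*h^3 - 7*h^2 + 2*I*h^2 - 14*h + I*h - 7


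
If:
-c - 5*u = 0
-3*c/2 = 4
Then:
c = -8/3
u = 8/15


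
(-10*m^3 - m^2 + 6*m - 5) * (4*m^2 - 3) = -40*m^5 - 4*m^4 + 54*m^3 - 17*m^2 - 18*m + 15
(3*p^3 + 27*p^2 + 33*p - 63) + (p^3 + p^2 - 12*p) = 4*p^3 + 28*p^2 + 21*p - 63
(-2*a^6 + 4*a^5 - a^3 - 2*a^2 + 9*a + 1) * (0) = 0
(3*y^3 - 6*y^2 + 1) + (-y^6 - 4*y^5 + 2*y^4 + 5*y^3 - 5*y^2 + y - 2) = -y^6 - 4*y^5 + 2*y^4 + 8*y^3 - 11*y^2 + y - 1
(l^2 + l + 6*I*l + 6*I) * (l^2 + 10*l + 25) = l^4 + 11*l^3 + 6*I*l^3 + 35*l^2 + 66*I*l^2 + 25*l + 210*I*l + 150*I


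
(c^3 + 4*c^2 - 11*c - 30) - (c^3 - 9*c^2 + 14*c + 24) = 13*c^2 - 25*c - 54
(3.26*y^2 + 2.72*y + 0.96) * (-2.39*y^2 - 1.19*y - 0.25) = -7.7914*y^4 - 10.3802*y^3 - 6.3462*y^2 - 1.8224*y - 0.24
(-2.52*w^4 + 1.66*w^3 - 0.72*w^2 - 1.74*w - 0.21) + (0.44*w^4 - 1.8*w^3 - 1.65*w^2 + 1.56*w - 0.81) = -2.08*w^4 - 0.14*w^3 - 2.37*w^2 - 0.18*w - 1.02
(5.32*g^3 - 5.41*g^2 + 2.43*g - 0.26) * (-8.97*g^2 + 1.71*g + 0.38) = -47.7204*g^5 + 57.6249*g^4 - 29.0266*g^3 + 4.4317*g^2 + 0.4788*g - 0.0988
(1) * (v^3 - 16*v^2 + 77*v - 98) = v^3 - 16*v^2 + 77*v - 98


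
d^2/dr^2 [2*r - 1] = 0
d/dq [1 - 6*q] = -6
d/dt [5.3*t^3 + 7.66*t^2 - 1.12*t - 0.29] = 15.9*t^2 + 15.32*t - 1.12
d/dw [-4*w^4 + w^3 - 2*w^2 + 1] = w*(-16*w^2 + 3*w - 4)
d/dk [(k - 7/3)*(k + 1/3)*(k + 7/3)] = 3*k^2 + 2*k/3 - 49/9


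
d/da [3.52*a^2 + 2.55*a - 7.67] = 7.04*a + 2.55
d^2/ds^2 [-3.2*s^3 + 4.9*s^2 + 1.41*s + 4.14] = 9.8 - 19.2*s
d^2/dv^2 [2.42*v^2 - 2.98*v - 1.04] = 4.84000000000000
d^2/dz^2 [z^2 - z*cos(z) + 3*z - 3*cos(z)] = z*cos(z) + 2*sin(z) + 3*cos(z) + 2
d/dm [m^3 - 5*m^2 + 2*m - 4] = 3*m^2 - 10*m + 2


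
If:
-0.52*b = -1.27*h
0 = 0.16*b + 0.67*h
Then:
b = 0.00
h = 0.00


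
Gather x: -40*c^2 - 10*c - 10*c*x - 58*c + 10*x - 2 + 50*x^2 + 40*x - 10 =-40*c^2 - 68*c + 50*x^2 + x*(50 - 10*c) - 12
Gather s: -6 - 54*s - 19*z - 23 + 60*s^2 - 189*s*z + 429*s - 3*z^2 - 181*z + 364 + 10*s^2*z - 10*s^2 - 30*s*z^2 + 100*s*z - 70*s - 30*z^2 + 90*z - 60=s^2*(10*z + 50) + s*(-30*z^2 - 89*z + 305) - 33*z^2 - 110*z + 275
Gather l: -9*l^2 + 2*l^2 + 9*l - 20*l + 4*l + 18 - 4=-7*l^2 - 7*l + 14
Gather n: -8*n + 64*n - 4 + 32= 56*n + 28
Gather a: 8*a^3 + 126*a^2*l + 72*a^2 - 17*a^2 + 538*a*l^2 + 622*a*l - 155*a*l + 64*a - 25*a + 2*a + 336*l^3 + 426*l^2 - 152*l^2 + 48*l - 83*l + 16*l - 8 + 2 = 8*a^3 + a^2*(126*l + 55) + a*(538*l^2 + 467*l + 41) + 336*l^3 + 274*l^2 - 19*l - 6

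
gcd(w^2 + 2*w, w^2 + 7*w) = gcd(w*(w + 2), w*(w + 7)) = w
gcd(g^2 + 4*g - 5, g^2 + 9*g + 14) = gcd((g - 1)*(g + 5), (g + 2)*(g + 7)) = 1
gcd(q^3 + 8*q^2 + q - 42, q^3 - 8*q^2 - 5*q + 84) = q + 3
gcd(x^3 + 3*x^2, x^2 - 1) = 1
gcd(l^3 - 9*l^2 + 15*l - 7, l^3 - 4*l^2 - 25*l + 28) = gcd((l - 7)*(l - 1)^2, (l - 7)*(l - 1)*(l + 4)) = l^2 - 8*l + 7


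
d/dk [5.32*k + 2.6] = 5.32000000000000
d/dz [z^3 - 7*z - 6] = 3*z^2 - 7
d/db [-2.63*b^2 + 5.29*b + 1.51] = 5.29 - 5.26*b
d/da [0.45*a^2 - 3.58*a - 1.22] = 0.9*a - 3.58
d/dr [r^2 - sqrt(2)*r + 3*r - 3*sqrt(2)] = 2*r - sqrt(2) + 3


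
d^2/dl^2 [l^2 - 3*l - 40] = 2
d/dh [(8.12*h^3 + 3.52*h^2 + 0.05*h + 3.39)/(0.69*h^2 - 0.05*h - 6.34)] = (5.6028*h^4 - 0.812*h^3 - 154.6529*h^2 - 49.3118*h - 0.1475)/(0.4761*h^4 - 0.069*h^3 - 8.7467*h^2 + 0.634*h + 40.1956)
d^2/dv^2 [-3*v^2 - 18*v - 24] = -6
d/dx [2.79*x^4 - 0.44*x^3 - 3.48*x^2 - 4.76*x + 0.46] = 11.16*x^3 - 1.32*x^2 - 6.96*x - 4.76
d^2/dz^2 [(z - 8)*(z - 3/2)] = 2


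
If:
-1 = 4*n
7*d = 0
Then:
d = 0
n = -1/4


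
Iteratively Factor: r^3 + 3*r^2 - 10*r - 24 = (r - 3)*(r^2 + 6*r + 8) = (r - 3)*(r + 2)*(r + 4)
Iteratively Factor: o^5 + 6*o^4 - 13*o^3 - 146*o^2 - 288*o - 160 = (o - 5)*(o^4 + 11*o^3 + 42*o^2 + 64*o + 32) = (o - 5)*(o + 4)*(o^3 + 7*o^2 + 14*o + 8) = (o - 5)*(o + 2)*(o + 4)*(o^2 + 5*o + 4) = (o - 5)*(o + 2)*(o + 4)^2*(o + 1)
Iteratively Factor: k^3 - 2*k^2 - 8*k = (k)*(k^2 - 2*k - 8) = k*(k + 2)*(k - 4)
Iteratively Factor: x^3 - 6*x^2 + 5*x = (x - 1)*(x^2 - 5*x) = (x - 5)*(x - 1)*(x)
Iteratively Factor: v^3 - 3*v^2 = (v)*(v^2 - 3*v) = v^2*(v - 3)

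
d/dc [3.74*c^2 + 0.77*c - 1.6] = 7.48*c + 0.77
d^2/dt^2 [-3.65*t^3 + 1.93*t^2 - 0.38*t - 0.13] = 3.86 - 21.9*t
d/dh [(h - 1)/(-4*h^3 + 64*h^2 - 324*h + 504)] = (-h^3 + 16*h^2 - 81*h + (h - 1)*(3*h^2 - 32*h + 81) + 126)/(4*(h^3 - 16*h^2 + 81*h - 126)^2)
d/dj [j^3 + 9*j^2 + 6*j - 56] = 3*j^2 + 18*j + 6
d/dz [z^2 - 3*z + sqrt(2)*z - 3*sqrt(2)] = 2*z - 3 + sqrt(2)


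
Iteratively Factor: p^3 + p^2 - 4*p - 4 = (p + 2)*(p^2 - p - 2) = (p + 1)*(p + 2)*(p - 2)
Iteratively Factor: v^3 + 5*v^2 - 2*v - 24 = (v + 4)*(v^2 + v - 6) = (v + 3)*(v + 4)*(v - 2)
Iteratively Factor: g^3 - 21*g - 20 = (g - 5)*(g^2 + 5*g + 4) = (g - 5)*(g + 4)*(g + 1)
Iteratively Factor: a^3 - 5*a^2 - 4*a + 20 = (a - 2)*(a^2 - 3*a - 10) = (a - 5)*(a - 2)*(a + 2)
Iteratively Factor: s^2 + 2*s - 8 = (s - 2)*(s + 4)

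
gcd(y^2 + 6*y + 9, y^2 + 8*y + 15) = y + 3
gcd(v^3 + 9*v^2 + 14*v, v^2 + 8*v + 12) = v + 2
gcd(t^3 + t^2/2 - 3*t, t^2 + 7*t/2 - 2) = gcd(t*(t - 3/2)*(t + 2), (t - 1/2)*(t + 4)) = 1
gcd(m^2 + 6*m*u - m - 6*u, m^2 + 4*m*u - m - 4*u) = m - 1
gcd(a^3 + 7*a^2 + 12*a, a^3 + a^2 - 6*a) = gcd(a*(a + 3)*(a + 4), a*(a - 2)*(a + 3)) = a^2 + 3*a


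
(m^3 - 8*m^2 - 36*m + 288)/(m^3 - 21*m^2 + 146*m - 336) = (m + 6)/(m - 7)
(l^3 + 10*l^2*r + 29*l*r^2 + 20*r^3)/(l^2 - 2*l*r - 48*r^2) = (-l^3 - 10*l^2*r - 29*l*r^2 - 20*r^3)/(-l^2 + 2*l*r + 48*r^2)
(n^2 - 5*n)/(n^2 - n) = (n - 5)/(n - 1)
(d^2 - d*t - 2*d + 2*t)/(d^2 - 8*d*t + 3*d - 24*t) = (d^2 - d*t - 2*d + 2*t)/(d^2 - 8*d*t + 3*d - 24*t)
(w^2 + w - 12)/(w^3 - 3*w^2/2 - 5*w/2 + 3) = 2*(w^2 + w - 12)/(2*w^3 - 3*w^2 - 5*w + 6)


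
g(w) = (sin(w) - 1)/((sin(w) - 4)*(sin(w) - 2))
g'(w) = cos(w)/((sin(w) - 4)*(sin(w) - 2)) - (sin(w) - 1)*cos(w)/((sin(w) - 4)*(sin(w) - 2)^2) - (sin(w) - 1)*cos(w)/((sin(w) - 4)^2*(sin(w) - 2)) = (2*sin(w) + cos(w)^2 + 1)*cos(w)/((sin(w) - 4)^2*(sin(w) - 2)^2)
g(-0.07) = -0.13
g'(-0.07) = 0.03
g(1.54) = -0.00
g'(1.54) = 0.01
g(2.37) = -0.07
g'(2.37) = -0.11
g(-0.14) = -0.13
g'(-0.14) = 0.02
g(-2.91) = -0.13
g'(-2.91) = -0.02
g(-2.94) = -0.13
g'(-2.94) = -0.02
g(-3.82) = -0.08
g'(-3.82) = -0.10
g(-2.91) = -0.13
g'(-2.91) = -0.02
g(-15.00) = -0.13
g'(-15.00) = 0.00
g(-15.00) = -0.13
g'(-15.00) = 0.00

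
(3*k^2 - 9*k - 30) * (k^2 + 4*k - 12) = 3*k^4 + 3*k^3 - 102*k^2 - 12*k + 360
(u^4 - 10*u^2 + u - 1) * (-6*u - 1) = -6*u^5 - u^4 + 60*u^3 + 4*u^2 + 5*u + 1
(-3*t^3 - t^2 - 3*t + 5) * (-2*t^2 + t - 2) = 6*t^5 - t^4 + 11*t^3 - 11*t^2 + 11*t - 10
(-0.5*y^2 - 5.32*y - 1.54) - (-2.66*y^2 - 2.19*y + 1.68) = 2.16*y^2 - 3.13*y - 3.22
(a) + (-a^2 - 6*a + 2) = -a^2 - 5*a + 2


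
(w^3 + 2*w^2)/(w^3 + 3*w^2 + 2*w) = w/(w + 1)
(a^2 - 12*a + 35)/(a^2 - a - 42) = (a - 5)/(a + 6)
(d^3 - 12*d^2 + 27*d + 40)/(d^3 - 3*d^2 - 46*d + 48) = (d^2 - 4*d - 5)/(d^2 + 5*d - 6)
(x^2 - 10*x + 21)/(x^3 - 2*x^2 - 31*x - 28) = (x - 3)/(x^2 + 5*x + 4)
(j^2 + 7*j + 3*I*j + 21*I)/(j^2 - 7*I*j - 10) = (j^2 + j*(7 + 3*I) + 21*I)/(j^2 - 7*I*j - 10)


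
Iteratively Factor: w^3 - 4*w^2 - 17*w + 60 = (w - 3)*(w^2 - w - 20) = (w - 3)*(w + 4)*(w - 5)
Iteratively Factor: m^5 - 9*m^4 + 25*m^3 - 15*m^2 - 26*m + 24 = (m + 1)*(m^4 - 10*m^3 + 35*m^2 - 50*m + 24) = (m - 3)*(m + 1)*(m^3 - 7*m^2 + 14*m - 8) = (m - 4)*(m - 3)*(m + 1)*(m^2 - 3*m + 2) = (m - 4)*(m - 3)*(m - 2)*(m + 1)*(m - 1)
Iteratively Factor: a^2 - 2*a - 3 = (a + 1)*(a - 3)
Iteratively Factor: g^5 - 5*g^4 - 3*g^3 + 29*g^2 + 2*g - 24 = (g - 1)*(g^4 - 4*g^3 - 7*g^2 + 22*g + 24) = (g - 4)*(g - 1)*(g^3 - 7*g - 6) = (g - 4)*(g - 3)*(g - 1)*(g^2 + 3*g + 2) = (g - 4)*(g - 3)*(g - 1)*(g + 2)*(g + 1)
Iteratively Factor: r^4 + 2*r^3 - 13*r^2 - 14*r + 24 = (r - 1)*(r^3 + 3*r^2 - 10*r - 24) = (r - 3)*(r - 1)*(r^2 + 6*r + 8) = (r - 3)*(r - 1)*(r + 2)*(r + 4)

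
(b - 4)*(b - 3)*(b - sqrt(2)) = b^3 - 7*b^2 - sqrt(2)*b^2 + 7*sqrt(2)*b + 12*b - 12*sqrt(2)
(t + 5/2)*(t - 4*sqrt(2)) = t^2 - 4*sqrt(2)*t + 5*t/2 - 10*sqrt(2)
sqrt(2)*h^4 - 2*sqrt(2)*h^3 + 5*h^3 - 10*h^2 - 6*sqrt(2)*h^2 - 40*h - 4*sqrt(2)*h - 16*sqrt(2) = (h - 4)*(h + 2)*(h + 2*sqrt(2))*(sqrt(2)*h + 1)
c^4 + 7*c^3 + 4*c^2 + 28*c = c*(c + 7)*(c - 2*I)*(c + 2*I)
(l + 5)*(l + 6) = l^2 + 11*l + 30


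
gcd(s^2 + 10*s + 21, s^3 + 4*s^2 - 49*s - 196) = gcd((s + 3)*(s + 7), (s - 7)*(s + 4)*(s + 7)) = s + 7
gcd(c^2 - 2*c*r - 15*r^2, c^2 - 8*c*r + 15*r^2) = -c + 5*r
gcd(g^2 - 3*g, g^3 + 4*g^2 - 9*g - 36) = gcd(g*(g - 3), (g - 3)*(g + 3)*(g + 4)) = g - 3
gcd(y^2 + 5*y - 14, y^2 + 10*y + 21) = y + 7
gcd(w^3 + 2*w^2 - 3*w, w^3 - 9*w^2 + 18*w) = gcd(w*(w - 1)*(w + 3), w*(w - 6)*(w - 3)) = w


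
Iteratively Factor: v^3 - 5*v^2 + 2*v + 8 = (v - 2)*(v^2 - 3*v - 4) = (v - 2)*(v + 1)*(v - 4)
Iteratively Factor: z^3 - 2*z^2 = (z)*(z^2 - 2*z) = z*(z - 2)*(z)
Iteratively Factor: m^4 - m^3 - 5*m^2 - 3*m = (m + 1)*(m^3 - 2*m^2 - 3*m) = (m + 1)^2*(m^2 - 3*m) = m*(m + 1)^2*(m - 3)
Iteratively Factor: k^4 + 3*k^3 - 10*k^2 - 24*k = (k)*(k^3 + 3*k^2 - 10*k - 24) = k*(k - 3)*(k^2 + 6*k + 8) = k*(k - 3)*(k + 2)*(k + 4)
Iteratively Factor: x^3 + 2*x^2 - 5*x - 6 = (x - 2)*(x^2 + 4*x + 3) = (x - 2)*(x + 1)*(x + 3)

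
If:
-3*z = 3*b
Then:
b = -z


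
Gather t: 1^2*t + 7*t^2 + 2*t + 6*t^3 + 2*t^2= 6*t^3 + 9*t^2 + 3*t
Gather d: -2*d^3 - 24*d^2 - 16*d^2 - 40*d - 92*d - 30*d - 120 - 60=-2*d^3 - 40*d^2 - 162*d - 180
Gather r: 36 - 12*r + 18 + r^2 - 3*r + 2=r^2 - 15*r + 56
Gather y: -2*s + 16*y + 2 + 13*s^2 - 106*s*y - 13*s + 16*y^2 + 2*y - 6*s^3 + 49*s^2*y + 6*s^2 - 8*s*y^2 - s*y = -6*s^3 + 19*s^2 - 15*s + y^2*(16 - 8*s) + y*(49*s^2 - 107*s + 18) + 2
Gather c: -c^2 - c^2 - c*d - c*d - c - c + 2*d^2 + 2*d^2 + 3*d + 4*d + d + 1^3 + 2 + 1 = -2*c^2 + c*(-2*d - 2) + 4*d^2 + 8*d + 4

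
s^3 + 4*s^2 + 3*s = s*(s + 1)*(s + 3)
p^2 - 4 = (p - 2)*(p + 2)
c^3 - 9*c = c*(c - 3)*(c + 3)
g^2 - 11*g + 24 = (g - 8)*(g - 3)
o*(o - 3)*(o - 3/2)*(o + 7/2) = o^4 - o^3 - 45*o^2/4 + 63*o/4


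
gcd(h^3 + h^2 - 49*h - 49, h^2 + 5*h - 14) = h + 7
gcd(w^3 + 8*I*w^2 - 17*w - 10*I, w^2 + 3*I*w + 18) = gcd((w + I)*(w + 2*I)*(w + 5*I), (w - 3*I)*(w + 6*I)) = 1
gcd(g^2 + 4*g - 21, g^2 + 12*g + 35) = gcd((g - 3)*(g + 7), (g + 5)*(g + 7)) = g + 7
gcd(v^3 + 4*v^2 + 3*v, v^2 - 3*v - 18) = v + 3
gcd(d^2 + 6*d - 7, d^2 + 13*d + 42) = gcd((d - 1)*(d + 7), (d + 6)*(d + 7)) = d + 7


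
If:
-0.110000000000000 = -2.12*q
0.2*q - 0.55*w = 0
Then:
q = 0.05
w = 0.02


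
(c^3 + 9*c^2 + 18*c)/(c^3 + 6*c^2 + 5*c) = (c^2 + 9*c + 18)/(c^2 + 6*c + 5)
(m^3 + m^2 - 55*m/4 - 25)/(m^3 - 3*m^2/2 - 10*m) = (m + 5/2)/m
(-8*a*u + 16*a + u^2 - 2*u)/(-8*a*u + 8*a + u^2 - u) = (u - 2)/(u - 1)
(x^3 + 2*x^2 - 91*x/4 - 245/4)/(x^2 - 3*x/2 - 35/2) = x + 7/2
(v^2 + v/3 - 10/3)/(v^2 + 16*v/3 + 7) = (3*v^2 + v - 10)/(3*v^2 + 16*v + 21)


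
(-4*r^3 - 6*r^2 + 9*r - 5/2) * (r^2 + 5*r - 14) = -4*r^5 - 26*r^4 + 35*r^3 + 253*r^2/2 - 277*r/2 + 35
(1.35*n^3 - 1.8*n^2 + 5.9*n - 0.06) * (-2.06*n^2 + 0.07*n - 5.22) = -2.781*n^5 + 3.8025*n^4 - 19.327*n^3 + 9.9326*n^2 - 30.8022*n + 0.3132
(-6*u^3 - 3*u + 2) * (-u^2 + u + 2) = 6*u^5 - 6*u^4 - 9*u^3 - 5*u^2 - 4*u + 4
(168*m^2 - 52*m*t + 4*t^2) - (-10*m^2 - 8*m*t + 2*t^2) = 178*m^2 - 44*m*t + 2*t^2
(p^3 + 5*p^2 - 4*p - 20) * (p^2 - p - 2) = p^5 + 4*p^4 - 11*p^3 - 26*p^2 + 28*p + 40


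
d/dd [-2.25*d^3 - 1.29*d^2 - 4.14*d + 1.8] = -6.75*d^2 - 2.58*d - 4.14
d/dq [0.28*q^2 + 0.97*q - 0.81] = 0.56*q + 0.97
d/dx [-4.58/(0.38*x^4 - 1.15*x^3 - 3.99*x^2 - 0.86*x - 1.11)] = (6.9616*x^3 - 15.801*x^2 - 36.5484*x - 3.9388)/(-0.38*x^4 + 1.15*x^3 + 3.99*x^2 + 0.86*x + 1.11)^2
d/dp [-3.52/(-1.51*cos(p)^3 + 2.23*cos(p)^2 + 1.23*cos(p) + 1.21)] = (15.9456*cos(p)^2 - 15.6992*cos(p) - 4.3296)*sin(p)/(-1.51*cos(p)^3 + 2.23*cos(p)^2 + 1.23*cos(p) + 1.21)^2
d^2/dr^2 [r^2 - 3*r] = 2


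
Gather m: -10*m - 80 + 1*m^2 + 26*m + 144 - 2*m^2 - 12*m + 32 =-m^2 + 4*m + 96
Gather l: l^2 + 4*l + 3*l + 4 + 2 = l^2 + 7*l + 6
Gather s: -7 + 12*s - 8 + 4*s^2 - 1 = 4*s^2 + 12*s - 16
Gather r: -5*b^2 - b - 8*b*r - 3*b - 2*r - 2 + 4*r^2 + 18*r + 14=-5*b^2 - 4*b + 4*r^2 + r*(16 - 8*b) + 12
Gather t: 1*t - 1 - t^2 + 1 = -t^2 + t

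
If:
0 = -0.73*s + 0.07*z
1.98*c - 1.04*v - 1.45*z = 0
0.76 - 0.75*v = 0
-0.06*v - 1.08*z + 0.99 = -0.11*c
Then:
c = 1.26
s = 0.09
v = 1.01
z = 0.99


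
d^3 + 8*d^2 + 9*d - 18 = (d - 1)*(d + 3)*(d + 6)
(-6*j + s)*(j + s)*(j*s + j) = -6*j^3*s - 6*j^3 - 5*j^2*s^2 - 5*j^2*s + j*s^3 + j*s^2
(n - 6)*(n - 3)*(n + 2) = n^3 - 7*n^2 + 36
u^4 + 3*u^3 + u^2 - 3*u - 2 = (u - 1)*(u + 1)^2*(u + 2)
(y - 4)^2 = y^2 - 8*y + 16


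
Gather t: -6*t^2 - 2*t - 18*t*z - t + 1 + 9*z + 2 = -6*t^2 + t*(-18*z - 3) + 9*z + 3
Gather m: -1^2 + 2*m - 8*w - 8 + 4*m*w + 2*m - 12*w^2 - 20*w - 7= m*(4*w + 4) - 12*w^2 - 28*w - 16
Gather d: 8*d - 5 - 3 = 8*d - 8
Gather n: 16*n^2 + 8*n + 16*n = 16*n^2 + 24*n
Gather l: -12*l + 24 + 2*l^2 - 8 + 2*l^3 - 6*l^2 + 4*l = 2*l^3 - 4*l^2 - 8*l + 16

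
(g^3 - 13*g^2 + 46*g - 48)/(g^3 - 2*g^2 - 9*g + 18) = (g - 8)/(g + 3)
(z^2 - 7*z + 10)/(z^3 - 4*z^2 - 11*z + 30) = 1/(z + 3)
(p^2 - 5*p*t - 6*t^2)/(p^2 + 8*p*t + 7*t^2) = (p - 6*t)/(p + 7*t)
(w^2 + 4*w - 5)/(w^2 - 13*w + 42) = (w^2 + 4*w - 5)/(w^2 - 13*w + 42)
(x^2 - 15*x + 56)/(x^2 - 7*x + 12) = (x^2 - 15*x + 56)/(x^2 - 7*x + 12)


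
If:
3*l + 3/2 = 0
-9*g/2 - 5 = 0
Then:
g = -10/9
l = -1/2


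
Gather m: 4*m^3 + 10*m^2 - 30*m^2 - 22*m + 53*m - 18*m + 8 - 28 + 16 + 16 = 4*m^3 - 20*m^2 + 13*m + 12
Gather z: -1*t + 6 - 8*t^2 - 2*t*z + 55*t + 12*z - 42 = -8*t^2 + 54*t + z*(12 - 2*t) - 36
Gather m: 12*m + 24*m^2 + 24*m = 24*m^2 + 36*m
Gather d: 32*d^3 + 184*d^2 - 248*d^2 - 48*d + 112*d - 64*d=32*d^3 - 64*d^2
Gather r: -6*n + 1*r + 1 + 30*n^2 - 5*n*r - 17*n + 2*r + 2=30*n^2 - 23*n + r*(3 - 5*n) + 3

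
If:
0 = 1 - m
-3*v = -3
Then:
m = 1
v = 1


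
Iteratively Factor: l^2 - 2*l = (l - 2)*(l)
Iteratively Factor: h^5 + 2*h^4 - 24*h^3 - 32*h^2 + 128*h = (h + 4)*(h^4 - 2*h^3 - 16*h^2 + 32*h) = (h + 4)^2*(h^3 - 6*h^2 + 8*h) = h*(h + 4)^2*(h^2 - 6*h + 8) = h*(h - 4)*(h + 4)^2*(h - 2)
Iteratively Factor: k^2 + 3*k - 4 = (k - 1)*(k + 4)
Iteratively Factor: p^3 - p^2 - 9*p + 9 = (p - 3)*(p^2 + 2*p - 3) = (p - 3)*(p + 3)*(p - 1)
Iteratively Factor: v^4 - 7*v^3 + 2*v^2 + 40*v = (v - 5)*(v^3 - 2*v^2 - 8*v) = v*(v - 5)*(v^2 - 2*v - 8) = v*(v - 5)*(v + 2)*(v - 4)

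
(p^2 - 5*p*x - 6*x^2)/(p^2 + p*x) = (p - 6*x)/p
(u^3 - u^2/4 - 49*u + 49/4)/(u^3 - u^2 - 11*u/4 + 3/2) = (4*u^3 - u^2 - 196*u + 49)/(4*u^3 - 4*u^2 - 11*u + 6)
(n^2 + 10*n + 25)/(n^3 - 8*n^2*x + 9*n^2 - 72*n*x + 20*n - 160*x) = (-n - 5)/(-n^2 + 8*n*x - 4*n + 32*x)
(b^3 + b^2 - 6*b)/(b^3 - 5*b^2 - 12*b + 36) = b/(b - 6)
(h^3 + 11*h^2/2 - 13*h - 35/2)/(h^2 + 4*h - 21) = (2*h^2 - 3*h - 5)/(2*(h - 3))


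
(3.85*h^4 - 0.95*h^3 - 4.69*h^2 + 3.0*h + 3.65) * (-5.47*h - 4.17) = -21.0595*h^5 - 10.858*h^4 + 29.6158*h^3 + 3.1473*h^2 - 32.4755*h - 15.2205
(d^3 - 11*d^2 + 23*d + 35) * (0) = 0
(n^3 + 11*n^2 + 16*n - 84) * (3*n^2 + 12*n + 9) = 3*n^5 + 45*n^4 + 189*n^3 + 39*n^2 - 864*n - 756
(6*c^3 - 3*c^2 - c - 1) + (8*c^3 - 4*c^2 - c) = 14*c^3 - 7*c^2 - 2*c - 1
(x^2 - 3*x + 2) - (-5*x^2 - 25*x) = 6*x^2 + 22*x + 2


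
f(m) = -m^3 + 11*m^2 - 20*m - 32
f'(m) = -3*m^2 + 22*m - 20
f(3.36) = -12.95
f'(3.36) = 20.05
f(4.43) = 8.34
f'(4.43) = 18.59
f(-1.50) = 26.12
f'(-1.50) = -59.75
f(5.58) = 25.16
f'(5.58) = 9.35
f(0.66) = -40.70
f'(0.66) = -6.79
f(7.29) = 19.36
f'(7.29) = -19.05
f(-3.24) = 182.29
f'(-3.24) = -122.77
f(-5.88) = 669.22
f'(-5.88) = -253.08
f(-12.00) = 3520.00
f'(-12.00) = -716.00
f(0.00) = -32.00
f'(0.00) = -20.00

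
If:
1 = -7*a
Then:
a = -1/7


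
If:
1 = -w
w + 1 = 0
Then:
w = -1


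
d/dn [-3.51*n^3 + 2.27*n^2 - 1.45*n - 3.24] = -10.53*n^2 + 4.54*n - 1.45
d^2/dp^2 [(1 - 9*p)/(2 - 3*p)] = 90/(3*p - 2)^3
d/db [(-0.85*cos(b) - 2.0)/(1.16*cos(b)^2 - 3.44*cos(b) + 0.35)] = (-0.986*cos(b)^2 - 4.64*cos(b) + 7.1775)*sin(b)/(1.3456*cos(b)^4 - 7.9808*cos(b)^3 + 12.6456*cos(b)^2 - 2.408*cos(b) + 0.1225)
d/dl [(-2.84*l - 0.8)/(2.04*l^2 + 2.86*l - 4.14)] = (5.7936*l^2 + 3.264*l + 14.0456)/(4.1616*l^4 + 11.6688*l^3 - 8.7116*l^2 - 23.6808*l + 17.1396)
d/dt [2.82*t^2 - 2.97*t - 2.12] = 5.64*t - 2.97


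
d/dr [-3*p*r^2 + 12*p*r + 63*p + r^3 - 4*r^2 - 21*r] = -6*p*r + 12*p + 3*r^2 - 8*r - 21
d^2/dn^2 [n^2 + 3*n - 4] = 2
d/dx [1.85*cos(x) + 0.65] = -1.85*sin(x)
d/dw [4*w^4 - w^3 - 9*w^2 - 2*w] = 16*w^3 - 3*w^2 - 18*w - 2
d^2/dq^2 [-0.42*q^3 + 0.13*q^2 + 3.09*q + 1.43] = 0.26 - 2.52*q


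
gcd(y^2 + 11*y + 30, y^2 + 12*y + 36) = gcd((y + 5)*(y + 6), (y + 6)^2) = y + 6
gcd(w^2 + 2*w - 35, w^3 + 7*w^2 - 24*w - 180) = w - 5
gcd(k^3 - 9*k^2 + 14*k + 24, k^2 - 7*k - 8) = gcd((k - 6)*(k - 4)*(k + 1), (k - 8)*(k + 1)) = k + 1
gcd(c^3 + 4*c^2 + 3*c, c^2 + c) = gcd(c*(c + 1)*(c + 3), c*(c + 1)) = c^2 + c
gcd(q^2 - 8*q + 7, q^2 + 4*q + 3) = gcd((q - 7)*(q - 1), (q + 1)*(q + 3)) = 1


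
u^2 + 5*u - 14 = (u - 2)*(u + 7)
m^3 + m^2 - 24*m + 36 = (m - 3)*(m - 2)*(m + 6)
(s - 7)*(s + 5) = s^2 - 2*s - 35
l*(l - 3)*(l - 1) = l^3 - 4*l^2 + 3*l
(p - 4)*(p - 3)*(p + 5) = p^3 - 2*p^2 - 23*p + 60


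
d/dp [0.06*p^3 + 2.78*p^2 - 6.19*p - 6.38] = 0.18*p^2 + 5.56*p - 6.19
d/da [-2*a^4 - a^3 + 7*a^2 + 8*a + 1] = -8*a^3 - 3*a^2 + 14*a + 8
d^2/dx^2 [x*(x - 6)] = 2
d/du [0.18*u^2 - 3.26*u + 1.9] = 0.36*u - 3.26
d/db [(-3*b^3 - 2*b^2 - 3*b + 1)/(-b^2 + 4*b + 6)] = (3*b^4 - 24*b^3 - 65*b^2 - 22*b - 22)/(b^4 - 8*b^3 + 4*b^2 + 48*b + 36)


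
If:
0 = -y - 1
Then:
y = -1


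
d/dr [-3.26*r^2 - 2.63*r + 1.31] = -6.52*r - 2.63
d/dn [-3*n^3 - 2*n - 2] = -9*n^2 - 2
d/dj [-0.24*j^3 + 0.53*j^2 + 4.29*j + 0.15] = -0.72*j^2 + 1.06*j + 4.29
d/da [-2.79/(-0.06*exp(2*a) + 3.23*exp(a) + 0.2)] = (9.0117 - 0.3348*exp(a))*exp(a)/(-0.06*exp(2*a) + 3.23*exp(a) + 0.2)^2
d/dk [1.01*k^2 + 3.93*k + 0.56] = 2.02*k + 3.93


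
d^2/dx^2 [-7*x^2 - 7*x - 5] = -14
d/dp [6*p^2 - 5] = 12*p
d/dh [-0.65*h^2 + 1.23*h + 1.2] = 1.23 - 1.3*h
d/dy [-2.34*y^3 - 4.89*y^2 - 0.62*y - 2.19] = -7.02*y^2 - 9.78*y - 0.62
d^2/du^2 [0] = 0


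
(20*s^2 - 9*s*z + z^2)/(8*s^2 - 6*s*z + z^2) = (-5*s + z)/(-2*s + z)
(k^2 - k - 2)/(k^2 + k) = (k - 2)/k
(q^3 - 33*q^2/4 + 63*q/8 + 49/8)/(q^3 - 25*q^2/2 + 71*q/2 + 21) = (q - 7/4)/(q - 6)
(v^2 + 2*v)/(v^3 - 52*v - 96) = v/(v^2 - 2*v - 48)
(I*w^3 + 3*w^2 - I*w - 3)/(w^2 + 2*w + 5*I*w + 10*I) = (I*w^3 + 3*w^2 - I*w - 3)/(w^2 + w*(2 + 5*I) + 10*I)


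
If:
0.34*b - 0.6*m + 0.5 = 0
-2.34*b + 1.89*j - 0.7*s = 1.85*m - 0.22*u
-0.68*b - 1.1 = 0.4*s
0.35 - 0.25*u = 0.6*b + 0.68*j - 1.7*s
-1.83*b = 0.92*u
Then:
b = -1.06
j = -1.68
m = 0.23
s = -0.94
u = 2.11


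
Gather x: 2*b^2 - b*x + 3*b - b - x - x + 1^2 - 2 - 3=2*b^2 + 2*b + x*(-b - 2) - 4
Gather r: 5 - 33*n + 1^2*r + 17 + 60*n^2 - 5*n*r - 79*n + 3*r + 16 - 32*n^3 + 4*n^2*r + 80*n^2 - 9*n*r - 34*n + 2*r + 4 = -32*n^3 + 140*n^2 - 146*n + r*(4*n^2 - 14*n + 6) + 42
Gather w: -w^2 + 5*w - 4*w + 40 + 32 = -w^2 + w + 72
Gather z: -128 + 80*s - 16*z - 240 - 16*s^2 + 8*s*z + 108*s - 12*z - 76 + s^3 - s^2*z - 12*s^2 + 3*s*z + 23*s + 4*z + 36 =s^3 - 28*s^2 + 211*s + z*(-s^2 + 11*s - 24) - 408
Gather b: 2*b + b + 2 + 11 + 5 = 3*b + 18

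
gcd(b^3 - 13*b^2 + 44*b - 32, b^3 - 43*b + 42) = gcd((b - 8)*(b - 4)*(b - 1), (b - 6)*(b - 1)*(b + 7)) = b - 1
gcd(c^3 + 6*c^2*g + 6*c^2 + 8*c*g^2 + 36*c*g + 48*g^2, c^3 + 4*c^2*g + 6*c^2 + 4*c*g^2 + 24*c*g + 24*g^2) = c^2 + 2*c*g + 6*c + 12*g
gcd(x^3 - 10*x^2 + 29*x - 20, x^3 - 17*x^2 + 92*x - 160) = x^2 - 9*x + 20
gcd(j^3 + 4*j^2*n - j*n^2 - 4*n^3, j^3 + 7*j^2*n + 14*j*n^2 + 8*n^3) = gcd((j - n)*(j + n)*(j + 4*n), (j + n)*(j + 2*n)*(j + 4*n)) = j^2 + 5*j*n + 4*n^2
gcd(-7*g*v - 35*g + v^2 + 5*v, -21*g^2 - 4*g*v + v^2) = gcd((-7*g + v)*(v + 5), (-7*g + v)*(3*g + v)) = -7*g + v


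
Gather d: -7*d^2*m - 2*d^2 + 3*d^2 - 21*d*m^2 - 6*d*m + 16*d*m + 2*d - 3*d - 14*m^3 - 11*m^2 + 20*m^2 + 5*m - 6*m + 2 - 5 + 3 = d^2*(1 - 7*m) + d*(-21*m^2 + 10*m - 1) - 14*m^3 + 9*m^2 - m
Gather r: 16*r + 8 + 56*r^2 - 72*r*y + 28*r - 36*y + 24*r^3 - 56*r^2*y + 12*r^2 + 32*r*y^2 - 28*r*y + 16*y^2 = 24*r^3 + r^2*(68 - 56*y) + r*(32*y^2 - 100*y + 44) + 16*y^2 - 36*y + 8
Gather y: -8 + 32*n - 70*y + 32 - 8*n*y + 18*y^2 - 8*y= 32*n + 18*y^2 + y*(-8*n - 78) + 24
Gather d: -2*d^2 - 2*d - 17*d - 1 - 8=-2*d^2 - 19*d - 9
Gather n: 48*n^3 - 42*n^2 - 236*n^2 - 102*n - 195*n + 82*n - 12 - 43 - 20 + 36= 48*n^3 - 278*n^2 - 215*n - 39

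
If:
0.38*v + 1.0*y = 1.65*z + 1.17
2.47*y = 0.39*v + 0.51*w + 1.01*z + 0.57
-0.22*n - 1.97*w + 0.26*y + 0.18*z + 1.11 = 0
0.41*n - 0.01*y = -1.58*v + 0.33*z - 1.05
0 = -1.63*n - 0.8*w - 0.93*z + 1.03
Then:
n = 1.22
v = -1.25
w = 0.26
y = -0.43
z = -1.25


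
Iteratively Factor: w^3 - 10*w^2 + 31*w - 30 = (w - 3)*(w^2 - 7*w + 10) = (w - 5)*(w - 3)*(w - 2)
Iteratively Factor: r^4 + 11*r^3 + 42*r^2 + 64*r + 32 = (r + 1)*(r^3 + 10*r^2 + 32*r + 32) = (r + 1)*(r + 4)*(r^2 + 6*r + 8) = (r + 1)*(r + 2)*(r + 4)*(r + 4)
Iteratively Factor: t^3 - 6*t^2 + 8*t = (t - 2)*(t^2 - 4*t) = (t - 4)*(t - 2)*(t)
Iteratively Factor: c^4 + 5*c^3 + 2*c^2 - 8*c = (c)*(c^3 + 5*c^2 + 2*c - 8) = c*(c + 4)*(c^2 + c - 2) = c*(c + 2)*(c + 4)*(c - 1)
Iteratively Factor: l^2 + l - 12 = (l - 3)*(l + 4)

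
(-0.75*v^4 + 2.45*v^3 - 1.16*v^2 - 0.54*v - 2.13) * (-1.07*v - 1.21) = 0.8025*v^5 - 1.714*v^4 - 1.7233*v^3 + 1.9814*v^2 + 2.9325*v + 2.5773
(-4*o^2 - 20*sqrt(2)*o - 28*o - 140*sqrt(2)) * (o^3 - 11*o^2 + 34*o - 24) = -4*o^5 - 20*sqrt(2)*o^4 + 16*o^4 + 80*sqrt(2)*o^3 + 172*o^3 - 856*o^2 + 860*sqrt(2)*o^2 - 4280*sqrt(2)*o + 672*o + 3360*sqrt(2)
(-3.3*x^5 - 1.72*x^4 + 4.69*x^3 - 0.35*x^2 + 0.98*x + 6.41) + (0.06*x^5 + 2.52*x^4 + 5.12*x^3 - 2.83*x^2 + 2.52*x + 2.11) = -3.24*x^5 + 0.8*x^4 + 9.81*x^3 - 3.18*x^2 + 3.5*x + 8.52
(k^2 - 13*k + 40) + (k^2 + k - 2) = 2*k^2 - 12*k + 38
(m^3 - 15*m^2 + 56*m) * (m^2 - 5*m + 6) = m^5 - 20*m^4 + 137*m^3 - 370*m^2 + 336*m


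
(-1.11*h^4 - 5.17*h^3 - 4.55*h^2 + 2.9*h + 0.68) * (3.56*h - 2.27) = -3.9516*h^5 - 15.8855*h^4 - 4.4621*h^3 + 20.6525*h^2 - 4.1622*h - 1.5436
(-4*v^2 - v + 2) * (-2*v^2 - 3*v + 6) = 8*v^4 + 14*v^3 - 25*v^2 - 12*v + 12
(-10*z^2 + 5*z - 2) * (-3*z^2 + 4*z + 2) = 30*z^4 - 55*z^3 + 6*z^2 + 2*z - 4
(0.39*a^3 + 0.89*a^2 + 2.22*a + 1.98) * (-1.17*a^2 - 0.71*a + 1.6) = -0.4563*a^5 - 1.3182*a^4 - 2.6053*a^3 - 2.4688*a^2 + 2.1462*a + 3.168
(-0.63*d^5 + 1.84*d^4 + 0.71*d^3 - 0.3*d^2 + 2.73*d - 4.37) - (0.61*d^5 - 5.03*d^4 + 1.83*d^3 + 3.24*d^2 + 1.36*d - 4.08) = -1.24*d^5 + 6.87*d^4 - 1.12*d^3 - 3.54*d^2 + 1.37*d - 0.29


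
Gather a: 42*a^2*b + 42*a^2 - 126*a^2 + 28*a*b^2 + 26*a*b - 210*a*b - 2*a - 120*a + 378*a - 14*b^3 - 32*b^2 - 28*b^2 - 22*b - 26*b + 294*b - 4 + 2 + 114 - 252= a^2*(42*b - 84) + a*(28*b^2 - 184*b + 256) - 14*b^3 - 60*b^2 + 246*b - 140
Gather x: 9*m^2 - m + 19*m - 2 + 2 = 9*m^2 + 18*m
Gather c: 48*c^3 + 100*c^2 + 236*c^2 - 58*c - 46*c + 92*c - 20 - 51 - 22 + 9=48*c^3 + 336*c^2 - 12*c - 84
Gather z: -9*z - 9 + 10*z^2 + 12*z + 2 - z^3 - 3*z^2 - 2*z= -z^3 + 7*z^2 + z - 7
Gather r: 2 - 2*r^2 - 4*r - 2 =-2*r^2 - 4*r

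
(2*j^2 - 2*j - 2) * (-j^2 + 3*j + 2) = -2*j^4 + 8*j^3 - 10*j - 4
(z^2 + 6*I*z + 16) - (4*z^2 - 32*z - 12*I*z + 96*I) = -3*z^2 + 32*z + 18*I*z + 16 - 96*I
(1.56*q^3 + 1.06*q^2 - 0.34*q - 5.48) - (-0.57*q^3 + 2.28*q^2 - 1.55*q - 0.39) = 2.13*q^3 - 1.22*q^2 + 1.21*q - 5.09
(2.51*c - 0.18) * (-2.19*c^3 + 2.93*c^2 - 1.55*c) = -5.4969*c^4 + 7.7485*c^3 - 4.4179*c^2 + 0.279*c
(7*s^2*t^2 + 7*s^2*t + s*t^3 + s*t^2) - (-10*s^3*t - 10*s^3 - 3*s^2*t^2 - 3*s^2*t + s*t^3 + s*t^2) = 10*s^3*t + 10*s^3 + 10*s^2*t^2 + 10*s^2*t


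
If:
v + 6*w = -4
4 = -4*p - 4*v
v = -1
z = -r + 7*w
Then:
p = 0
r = -z - 7/2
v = -1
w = -1/2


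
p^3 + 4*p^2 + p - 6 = (p - 1)*(p + 2)*(p + 3)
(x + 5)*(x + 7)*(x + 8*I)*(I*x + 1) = I*x^4 - 7*x^3 + 12*I*x^3 - 84*x^2 + 43*I*x^2 - 245*x + 96*I*x + 280*I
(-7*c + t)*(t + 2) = -7*c*t - 14*c + t^2 + 2*t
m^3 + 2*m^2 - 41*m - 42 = (m - 6)*(m + 1)*(m + 7)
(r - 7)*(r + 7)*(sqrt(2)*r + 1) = sqrt(2)*r^3 + r^2 - 49*sqrt(2)*r - 49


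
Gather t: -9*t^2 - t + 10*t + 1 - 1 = -9*t^2 + 9*t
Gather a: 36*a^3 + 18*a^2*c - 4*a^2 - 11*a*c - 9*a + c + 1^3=36*a^3 + a^2*(18*c - 4) + a*(-11*c - 9) + c + 1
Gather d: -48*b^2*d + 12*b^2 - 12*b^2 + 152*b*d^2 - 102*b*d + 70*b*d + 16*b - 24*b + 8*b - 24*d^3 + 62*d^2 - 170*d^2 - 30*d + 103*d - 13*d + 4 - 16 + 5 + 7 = -24*d^3 + d^2*(152*b - 108) + d*(-48*b^2 - 32*b + 60)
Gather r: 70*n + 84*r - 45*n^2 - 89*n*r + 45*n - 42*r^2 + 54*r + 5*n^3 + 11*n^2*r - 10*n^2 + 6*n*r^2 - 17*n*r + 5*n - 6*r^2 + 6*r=5*n^3 - 55*n^2 + 120*n + r^2*(6*n - 48) + r*(11*n^2 - 106*n + 144)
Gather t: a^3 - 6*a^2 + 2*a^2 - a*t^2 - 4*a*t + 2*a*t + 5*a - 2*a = a^3 - 4*a^2 - a*t^2 - 2*a*t + 3*a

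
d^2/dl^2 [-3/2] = 0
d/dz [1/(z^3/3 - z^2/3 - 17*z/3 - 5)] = 3*(-3*z^2 + 2*z + 17)/(-z^3 + z^2 + 17*z + 15)^2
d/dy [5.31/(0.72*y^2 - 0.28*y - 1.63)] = (1.4868 - 7.6464*y)/(-0.72*y^2 + 0.28*y + 1.63)^2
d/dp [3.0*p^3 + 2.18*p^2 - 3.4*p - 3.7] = 9.0*p^2 + 4.36*p - 3.4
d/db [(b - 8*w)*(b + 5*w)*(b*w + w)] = w*(3*b^2 - 6*b*w + 2*b - 40*w^2 - 3*w)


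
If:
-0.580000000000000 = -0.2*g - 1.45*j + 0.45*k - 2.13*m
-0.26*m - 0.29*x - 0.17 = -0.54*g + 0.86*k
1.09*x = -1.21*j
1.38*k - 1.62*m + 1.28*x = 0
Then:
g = 0.281740282569761*x + 0.901498430068082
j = -0.900826446280992*x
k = 0.292939969533994 - 0.317427854342451*x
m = 0.519721951239147*x + 0.249541455528958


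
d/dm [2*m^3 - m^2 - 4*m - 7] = 6*m^2 - 2*m - 4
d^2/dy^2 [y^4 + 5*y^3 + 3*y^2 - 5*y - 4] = 12*y^2 + 30*y + 6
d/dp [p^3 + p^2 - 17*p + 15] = 3*p^2 + 2*p - 17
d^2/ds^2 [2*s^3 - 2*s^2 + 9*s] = 12*s - 4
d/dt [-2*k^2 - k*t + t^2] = -k + 2*t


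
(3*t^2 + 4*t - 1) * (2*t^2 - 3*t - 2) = 6*t^4 - t^3 - 20*t^2 - 5*t + 2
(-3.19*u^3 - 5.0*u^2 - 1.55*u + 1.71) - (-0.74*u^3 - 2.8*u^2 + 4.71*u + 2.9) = -2.45*u^3 - 2.2*u^2 - 6.26*u - 1.19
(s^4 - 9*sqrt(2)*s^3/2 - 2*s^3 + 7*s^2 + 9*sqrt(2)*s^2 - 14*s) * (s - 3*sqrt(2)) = s^5 - 15*sqrt(2)*s^4/2 - 2*s^4 + 15*sqrt(2)*s^3 + 34*s^3 - 68*s^2 - 21*sqrt(2)*s^2 + 42*sqrt(2)*s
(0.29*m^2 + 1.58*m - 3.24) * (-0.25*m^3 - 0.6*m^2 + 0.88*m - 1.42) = -0.0725*m^5 - 0.569*m^4 + 0.1172*m^3 + 2.9226*m^2 - 5.0948*m + 4.6008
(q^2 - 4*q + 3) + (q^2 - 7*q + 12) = 2*q^2 - 11*q + 15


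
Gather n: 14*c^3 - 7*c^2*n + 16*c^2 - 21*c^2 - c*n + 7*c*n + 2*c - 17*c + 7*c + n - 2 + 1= 14*c^3 - 5*c^2 - 8*c + n*(-7*c^2 + 6*c + 1) - 1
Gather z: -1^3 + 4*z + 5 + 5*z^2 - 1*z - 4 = 5*z^2 + 3*z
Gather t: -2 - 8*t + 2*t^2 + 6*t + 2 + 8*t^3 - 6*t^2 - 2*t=8*t^3 - 4*t^2 - 4*t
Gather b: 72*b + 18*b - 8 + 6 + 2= 90*b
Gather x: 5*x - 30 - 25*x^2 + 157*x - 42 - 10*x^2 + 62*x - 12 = -35*x^2 + 224*x - 84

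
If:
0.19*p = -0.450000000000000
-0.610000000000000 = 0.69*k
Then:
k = -0.88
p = -2.37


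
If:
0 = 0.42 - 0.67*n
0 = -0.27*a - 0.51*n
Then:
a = -1.18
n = 0.63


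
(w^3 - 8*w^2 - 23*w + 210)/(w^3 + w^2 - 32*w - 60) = (w - 7)/(w + 2)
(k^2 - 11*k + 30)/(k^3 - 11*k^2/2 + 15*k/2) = 2*(k^2 - 11*k + 30)/(k*(2*k^2 - 11*k + 15))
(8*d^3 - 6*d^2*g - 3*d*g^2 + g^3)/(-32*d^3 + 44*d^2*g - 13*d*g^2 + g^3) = (-2*d - g)/(8*d - g)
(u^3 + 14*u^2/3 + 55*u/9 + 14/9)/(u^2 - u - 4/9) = (3*u^2 + 13*u + 14)/(3*u - 4)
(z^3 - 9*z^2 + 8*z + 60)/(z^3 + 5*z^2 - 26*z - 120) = (z^2 - 4*z - 12)/(z^2 + 10*z + 24)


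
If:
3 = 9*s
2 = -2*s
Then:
No Solution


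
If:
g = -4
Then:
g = -4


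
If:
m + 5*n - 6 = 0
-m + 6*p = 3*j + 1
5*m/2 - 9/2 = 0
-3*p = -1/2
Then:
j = -3/5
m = 9/5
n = 21/25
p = 1/6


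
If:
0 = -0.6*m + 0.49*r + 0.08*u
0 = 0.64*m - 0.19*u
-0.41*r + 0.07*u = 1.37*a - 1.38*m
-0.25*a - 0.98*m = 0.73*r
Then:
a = 0.00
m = 0.00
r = 0.00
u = 0.00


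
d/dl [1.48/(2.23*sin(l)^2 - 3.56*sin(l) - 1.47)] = (5.2688 - 6.6008*sin(l))*cos(l)/(-2.23*sin(l)^2 + 3.56*sin(l) + 1.47)^2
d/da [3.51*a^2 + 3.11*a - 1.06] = 7.02*a + 3.11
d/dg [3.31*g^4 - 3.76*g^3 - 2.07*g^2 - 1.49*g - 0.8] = 13.24*g^3 - 11.28*g^2 - 4.14*g - 1.49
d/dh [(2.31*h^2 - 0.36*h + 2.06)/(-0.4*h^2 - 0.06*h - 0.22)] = (-0.2826*h^2 + 0.6316*h + 0.2028)/(0.16*h^4 + 0.048*h^3 + 0.1796*h^2 + 0.0264*h + 0.0484)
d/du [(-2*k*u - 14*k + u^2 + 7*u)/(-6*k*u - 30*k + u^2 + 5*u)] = ((-6*k + 2*u + 5)*(2*k*u + 14*k - u^2 - 7*u) + (2*k - 2*u - 7)*(6*k*u + 30*k - u^2 - 5*u))/(6*k*u + 30*k - u^2 - 5*u)^2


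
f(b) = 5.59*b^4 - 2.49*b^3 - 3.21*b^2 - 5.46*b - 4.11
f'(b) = 22.36*b^3 - 7.47*b^2 - 6.42*b - 5.46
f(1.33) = -5.42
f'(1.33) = 25.39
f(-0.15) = -3.35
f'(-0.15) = -4.74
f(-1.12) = 10.27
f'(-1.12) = -39.05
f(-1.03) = 7.12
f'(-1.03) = -31.21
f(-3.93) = 1452.38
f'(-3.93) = -1452.82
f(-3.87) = 1367.15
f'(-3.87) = -1388.49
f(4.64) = 2243.80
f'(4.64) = 2037.63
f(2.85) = 265.41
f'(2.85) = 433.18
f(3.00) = 336.18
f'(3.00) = 511.77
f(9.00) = 34547.52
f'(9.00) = 15632.13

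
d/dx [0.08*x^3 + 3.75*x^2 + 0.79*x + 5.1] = 0.24*x^2 + 7.5*x + 0.79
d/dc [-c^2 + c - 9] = 1 - 2*c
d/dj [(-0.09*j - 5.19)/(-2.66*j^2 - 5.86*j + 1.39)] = (0.2394*j^2 + 0.5274*j - (0.09*j + 5.19)*(5.32*j + 5.86) - 0.1251)/(2.66*j^2 + 5.86*j - 1.39)^2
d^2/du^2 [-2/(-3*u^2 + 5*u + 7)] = 4*(9*u^2 - 15*u - (6*u - 5)^2 - 21)/(-3*u^2 + 5*u + 7)^3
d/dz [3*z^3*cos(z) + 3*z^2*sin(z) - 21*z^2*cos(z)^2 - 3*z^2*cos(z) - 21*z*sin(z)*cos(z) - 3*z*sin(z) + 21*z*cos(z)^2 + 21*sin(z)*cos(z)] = -3*z^3*sin(z) + 3*z^2*sin(z) + 21*z^2*sin(2*z) + 12*z^2*cos(z) + 6*z*sin(z) - 21*z*sin(2*z) - 9*z*cos(z) - 42*z*cos(2*z) - 21*z - 3*sin(z) - 21*sin(2*z)/2 + 63*cos(2*z)/2 + 21/2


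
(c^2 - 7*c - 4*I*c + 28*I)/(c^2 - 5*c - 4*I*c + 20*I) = (c - 7)/(c - 5)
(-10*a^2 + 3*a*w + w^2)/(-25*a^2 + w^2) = (-2*a + w)/(-5*a + w)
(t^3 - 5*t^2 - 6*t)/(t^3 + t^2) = (t - 6)/t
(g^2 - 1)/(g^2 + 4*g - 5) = (g + 1)/(g + 5)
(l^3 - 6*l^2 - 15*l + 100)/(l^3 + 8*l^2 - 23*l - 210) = (l^2 - l - 20)/(l^2 + 13*l + 42)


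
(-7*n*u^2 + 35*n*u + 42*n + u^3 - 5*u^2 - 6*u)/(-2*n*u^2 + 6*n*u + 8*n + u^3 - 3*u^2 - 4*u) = (-7*n*u + 42*n + u^2 - 6*u)/(-2*n*u + 8*n + u^2 - 4*u)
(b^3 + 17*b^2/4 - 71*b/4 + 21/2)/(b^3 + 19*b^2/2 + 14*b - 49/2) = (4*b^2 - 11*b + 6)/(2*(2*b^2 + 5*b - 7))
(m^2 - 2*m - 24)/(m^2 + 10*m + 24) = (m - 6)/(m + 6)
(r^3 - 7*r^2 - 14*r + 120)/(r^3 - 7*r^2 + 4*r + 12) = (r^2 - r - 20)/(r^2 - r - 2)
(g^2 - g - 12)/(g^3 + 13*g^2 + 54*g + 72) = (g - 4)/(g^2 + 10*g + 24)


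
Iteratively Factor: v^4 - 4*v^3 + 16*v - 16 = (v + 2)*(v^3 - 6*v^2 + 12*v - 8) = (v - 2)*(v + 2)*(v^2 - 4*v + 4) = (v - 2)^2*(v + 2)*(v - 2)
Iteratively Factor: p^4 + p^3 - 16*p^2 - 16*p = (p + 4)*(p^3 - 3*p^2 - 4*p) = (p - 4)*(p + 4)*(p^2 + p) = p*(p - 4)*(p + 4)*(p + 1)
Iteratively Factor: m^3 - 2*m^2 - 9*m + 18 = (m - 3)*(m^2 + m - 6) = (m - 3)*(m - 2)*(m + 3)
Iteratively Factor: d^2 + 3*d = (d + 3)*(d)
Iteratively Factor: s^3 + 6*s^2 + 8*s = (s + 2)*(s^2 + 4*s) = s*(s + 2)*(s + 4)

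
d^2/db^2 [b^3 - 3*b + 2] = 6*b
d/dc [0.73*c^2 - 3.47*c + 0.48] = 1.46*c - 3.47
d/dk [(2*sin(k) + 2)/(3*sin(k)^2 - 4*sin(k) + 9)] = 2*(-3*sin(k)^2 - 6*sin(k) + 13)*cos(k)/(3*sin(k)^2 - 4*sin(k) + 9)^2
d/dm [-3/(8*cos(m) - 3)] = -24*sin(m)/(8*cos(m) - 3)^2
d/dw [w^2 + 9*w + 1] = 2*w + 9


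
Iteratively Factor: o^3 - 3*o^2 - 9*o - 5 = (o + 1)*(o^2 - 4*o - 5) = (o - 5)*(o + 1)*(o + 1)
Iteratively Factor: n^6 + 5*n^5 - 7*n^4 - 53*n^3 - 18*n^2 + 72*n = (n + 3)*(n^5 + 2*n^4 - 13*n^3 - 14*n^2 + 24*n) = n*(n + 3)*(n^4 + 2*n^3 - 13*n^2 - 14*n + 24) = n*(n - 3)*(n + 3)*(n^3 + 5*n^2 + 2*n - 8) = n*(n - 3)*(n - 1)*(n + 3)*(n^2 + 6*n + 8) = n*(n - 3)*(n - 1)*(n + 2)*(n + 3)*(n + 4)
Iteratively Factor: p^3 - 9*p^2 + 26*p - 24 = (p - 2)*(p^2 - 7*p + 12) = (p - 3)*(p - 2)*(p - 4)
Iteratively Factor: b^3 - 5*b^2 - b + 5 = (b - 5)*(b^2 - 1) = (b - 5)*(b + 1)*(b - 1)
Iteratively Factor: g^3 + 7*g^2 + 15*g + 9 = (g + 1)*(g^2 + 6*g + 9) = (g + 1)*(g + 3)*(g + 3)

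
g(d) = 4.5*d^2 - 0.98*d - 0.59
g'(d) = 9.0*d - 0.98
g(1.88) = 13.47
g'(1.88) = 15.94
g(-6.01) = 167.84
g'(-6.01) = -55.07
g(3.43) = 48.99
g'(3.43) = 29.89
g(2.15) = 18.10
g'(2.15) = 18.37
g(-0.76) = 2.75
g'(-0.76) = -7.82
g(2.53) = 25.73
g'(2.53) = 21.79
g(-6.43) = 191.76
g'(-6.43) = -58.85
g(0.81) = 1.57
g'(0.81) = 6.31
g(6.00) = 155.53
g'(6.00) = 53.02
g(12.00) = 635.65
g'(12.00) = 107.02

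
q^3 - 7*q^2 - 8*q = q*(q - 8)*(q + 1)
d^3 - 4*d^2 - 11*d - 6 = (d - 6)*(d + 1)^2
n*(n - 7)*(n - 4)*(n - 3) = n^4 - 14*n^3 + 61*n^2 - 84*n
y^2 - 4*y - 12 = (y - 6)*(y + 2)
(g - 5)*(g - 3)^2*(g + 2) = g^4 - 9*g^3 + 17*g^2 + 33*g - 90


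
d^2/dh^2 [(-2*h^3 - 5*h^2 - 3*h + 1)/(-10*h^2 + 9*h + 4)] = 2*(992*h^3 + 516*h^2 + 726*h - 149)/(1000*h^6 - 2700*h^5 + 1230*h^4 + 1431*h^3 - 492*h^2 - 432*h - 64)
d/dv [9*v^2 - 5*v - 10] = 18*v - 5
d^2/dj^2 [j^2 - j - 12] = 2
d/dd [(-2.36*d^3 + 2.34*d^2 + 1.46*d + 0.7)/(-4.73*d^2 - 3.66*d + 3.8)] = (11.1628*d^4 + 17.2752*d^3 - 28.5626*d^2 + 24.406*d + 8.11)/(22.3729*d^4 + 34.6236*d^3 - 22.5524*d^2 - 27.816*d + 14.44)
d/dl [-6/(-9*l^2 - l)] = 6*(-18*l - 1)/(l^2*(9*l + 1)^2)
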